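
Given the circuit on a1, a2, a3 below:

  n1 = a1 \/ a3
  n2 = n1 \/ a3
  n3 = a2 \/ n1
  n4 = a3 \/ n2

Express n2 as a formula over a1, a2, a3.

(a1 \/ a3) \/ a3

n1 = a1 \/ a3
n2 = n1 \/ a3 = (a1 \/ a3) \/ a3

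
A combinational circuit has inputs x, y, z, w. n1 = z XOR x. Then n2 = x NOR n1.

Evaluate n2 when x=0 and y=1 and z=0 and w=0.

1

n1 = 0 XOR 0 = 0
n2 = 0 NOR 0 = 1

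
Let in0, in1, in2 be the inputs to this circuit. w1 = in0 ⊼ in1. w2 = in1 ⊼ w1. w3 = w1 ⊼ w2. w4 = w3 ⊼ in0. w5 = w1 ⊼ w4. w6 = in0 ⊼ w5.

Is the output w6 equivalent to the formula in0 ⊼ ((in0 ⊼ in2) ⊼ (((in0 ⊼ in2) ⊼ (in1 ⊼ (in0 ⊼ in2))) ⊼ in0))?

No

w1 = in0 ⊼ in1
w2 = in1 ⊼ w1 = in1 ⊼ (in0 ⊼ in1)
w3 = w1 ⊼ w2 = (in0 ⊼ in1) ⊼ (in1 ⊼ (in0 ⊼ in1))
w4 = w3 ⊼ in0 = ((in0 ⊼ in1) ⊼ (in1 ⊼ (in0 ⊼ in1))) ⊼ in0
w5 = w1 ⊼ w4 = (in0 ⊼ in1) ⊼ (((in0 ⊼ in1) ⊼ (in1 ⊼ (in0 ⊼ in1))) ⊼ in0)
w6 = in0 ⊼ w5 = in0 ⊼ ((in0 ⊼ in1) ⊼ (((in0 ⊼ in1) ⊼ (in1 ⊼ (in0 ⊼ in1))) ⊼ in0))
At in0=1, in1=0, in2=1: circuit gives 1, formula gives 0.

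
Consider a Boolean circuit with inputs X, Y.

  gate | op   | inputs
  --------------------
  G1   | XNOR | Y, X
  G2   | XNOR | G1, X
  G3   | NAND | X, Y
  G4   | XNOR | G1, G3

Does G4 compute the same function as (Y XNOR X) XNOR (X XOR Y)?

No

G1 = Y XNOR X
G3 = X NAND Y
G4 = G1 XNOR G3 = (Y XNOR X) XNOR (X NAND Y)
At X=0, Y=0: circuit gives 1, formula gives 0.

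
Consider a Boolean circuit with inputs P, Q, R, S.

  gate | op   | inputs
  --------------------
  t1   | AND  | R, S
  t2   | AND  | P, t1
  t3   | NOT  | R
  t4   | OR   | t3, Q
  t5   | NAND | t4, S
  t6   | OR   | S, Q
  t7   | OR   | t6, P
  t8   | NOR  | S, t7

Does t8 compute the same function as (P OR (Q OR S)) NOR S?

t6 = S OR Q
t7 = t6 OR P = (S OR Q) OR P
t8 = S NOR t7 = S NOR ((S OR Q) OR P)
At P=0, Q=0, R=0, S=1: circuit gives 0, formula gives 0.
At P=0, Q=0, R=0, S=0: circuit gives 1, formula gives 1.
Agrees on all 16 inputs.

Yes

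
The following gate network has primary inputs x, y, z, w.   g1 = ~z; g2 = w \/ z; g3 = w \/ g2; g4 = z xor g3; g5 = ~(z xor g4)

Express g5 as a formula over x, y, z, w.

g2 = w \/ z
g3 = w \/ g2 = w \/ (w \/ z)
g4 = z xor g3 = z xor (w \/ (w \/ z))
g5 = ~(z xor g4) = ~(z xor (z xor (w \/ (w \/ z))))

~(z xor (z xor (w \/ (w \/ z))))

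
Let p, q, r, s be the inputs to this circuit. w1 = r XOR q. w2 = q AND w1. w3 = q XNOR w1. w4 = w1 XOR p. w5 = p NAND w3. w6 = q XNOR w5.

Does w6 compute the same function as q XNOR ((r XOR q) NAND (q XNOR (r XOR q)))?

w1 = r XOR q
w3 = q XNOR w1 = q XNOR (r XOR q)
w5 = p NAND w3 = p NAND (q XNOR (r XOR q))
w6 = q XNOR w5 = q XNOR (p NAND (q XNOR (r XOR q)))
At p=0, q=1, r=0, s=0: circuit gives 1, formula gives 0.

No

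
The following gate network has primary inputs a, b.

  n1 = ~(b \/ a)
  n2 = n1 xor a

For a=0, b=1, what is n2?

0

n1 = ~(1 \/ 0) = 0
n2 = 0 xor 0 = 0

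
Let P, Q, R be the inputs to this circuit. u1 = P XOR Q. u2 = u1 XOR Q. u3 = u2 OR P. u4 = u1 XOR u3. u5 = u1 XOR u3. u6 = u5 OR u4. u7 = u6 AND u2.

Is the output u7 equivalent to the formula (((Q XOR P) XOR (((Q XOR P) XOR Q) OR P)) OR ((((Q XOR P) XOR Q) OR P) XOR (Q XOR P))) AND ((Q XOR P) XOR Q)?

u1 = P XOR Q
u2 = u1 XOR Q = (P XOR Q) XOR Q
u3 = u2 OR P = ((P XOR Q) XOR Q) OR P
u4 = u1 XOR u3 = (P XOR Q) XOR (((P XOR Q) XOR Q) OR P)
u5 = u1 XOR u3 = (P XOR Q) XOR (((P XOR Q) XOR Q) OR P)
u6 = u5 OR u4 = ((P XOR Q) XOR (((P XOR Q) XOR Q) OR P)) OR ((P XOR Q) XOR (((P XOR Q) XOR Q) OR P))
u7 = u6 AND u2 = (((P XOR Q) XOR (((P XOR Q) XOR Q) OR P)) OR ((P XOR Q) XOR (((P XOR Q) XOR Q) OR P))) AND ((P XOR Q) XOR Q)
At P=0, Q=0, R=0: circuit gives 0, formula gives 0.
At P=1, Q=1, R=0: circuit gives 1, formula gives 1.
Agrees on all 8 inputs.

Yes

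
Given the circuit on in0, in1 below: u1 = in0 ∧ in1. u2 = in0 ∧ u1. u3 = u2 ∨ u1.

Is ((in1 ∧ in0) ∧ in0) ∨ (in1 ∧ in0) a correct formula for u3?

u1 = in0 ∧ in1
u2 = in0 ∧ u1 = in0 ∧ (in0 ∧ in1)
u3 = u2 ∨ u1 = (in0 ∧ (in0 ∧ in1)) ∨ (in0 ∧ in1)
At in0=0, in1=0: circuit gives 0, formula gives 0.
At in0=1, in1=1: circuit gives 1, formula gives 1.
Agrees on all 4 inputs.

Yes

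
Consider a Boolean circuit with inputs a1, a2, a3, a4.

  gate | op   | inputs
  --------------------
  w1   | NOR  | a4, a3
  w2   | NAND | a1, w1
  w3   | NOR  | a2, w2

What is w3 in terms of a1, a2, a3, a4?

a2 NOR (a1 NAND (a4 NOR a3))

w1 = a4 NOR a3
w2 = a1 NAND w1 = a1 NAND (a4 NOR a3)
w3 = a2 NOR w2 = a2 NOR (a1 NAND (a4 NOR a3))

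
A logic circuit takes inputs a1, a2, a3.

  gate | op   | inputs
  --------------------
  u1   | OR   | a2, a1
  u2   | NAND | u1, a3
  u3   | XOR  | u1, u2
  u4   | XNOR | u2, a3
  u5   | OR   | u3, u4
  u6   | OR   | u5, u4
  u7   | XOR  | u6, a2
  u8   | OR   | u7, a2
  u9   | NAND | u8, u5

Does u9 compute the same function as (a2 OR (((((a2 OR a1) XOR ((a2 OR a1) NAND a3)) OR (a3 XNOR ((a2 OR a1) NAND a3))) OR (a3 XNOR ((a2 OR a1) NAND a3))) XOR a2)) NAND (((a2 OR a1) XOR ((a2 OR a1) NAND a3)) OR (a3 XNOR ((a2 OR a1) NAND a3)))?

u1 = a2 OR a1
u2 = u1 NAND a3 = (a2 OR a1) NAND a3
u3 = u1 XOR u2 = (a2 OR a1) XOR ((a2 OR a1) NAND a3)
u4 = u2 XNOR a3 = ((a2 OR a1) NAND a3) XNOR a3
u5 = u3 OR u4 = ((a2 OR a1) XOR ((a2 OR a1) NAND a3)) OR (((a2 OR a1) NAND a3) XNOR a3)
u6 = u5 OR u4 = (((a2 OR a1) XOR ((a2 OR a1) NAND a3)) OR (((a2 OR a1) NAND a3) XNOR a3)) OR (((a2 OR a1) NAND a3) XNOR a3)
u7 = u6 XOR a2 = ((((a2 OR a1) XOR ((a2 OR a1) NAND a3)) OR (((a2 OR a1) NAND a3) XNOR a3)) OR (((a2 OR a1) NAND a3) XNOR a3)) XOR a2
u8 = u7 OR a2 = (((((a2 OR a1) XOR ((a2 OR a1) NAND a3)) OR (((a2 OR a1) NAND a3) XNOR a3)) OR (((a2 OR a1) NAND a3) XNOR a3)) XOR a2) OR a2
u9 = u8 NAND u5 = ((((((a2 OR a1) XOR ((a2 OR a1) NAND a3)) OR (((a2 OR a1) NAND a3) XNOR a3)) OR (((a2 OR a1) NAND a3) XNOR a3)) XOR a2) OR a2) NAND (((a2 OR a1) XOR ((a2 OR a1) NAND a3)) OR (((a2 OR a1) NAND a3) XNOR a3))
At a1=0, a2=0, a3=0: circuit gives 0, formula gives 0.
At a1=0, a2=1, a3=0: circuit gives 1, formula gives 1.
Agrees on all 8 inputs.

Yes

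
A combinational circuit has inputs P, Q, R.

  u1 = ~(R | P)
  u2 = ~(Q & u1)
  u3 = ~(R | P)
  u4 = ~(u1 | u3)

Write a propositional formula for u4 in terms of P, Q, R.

u1 = ~(R | P)
u3 = ~(R | P)
u4 = ~(u1 | u3) = ~((~(R | P)) | (~(R | P)))

~((~(R | P)) | (~(R | P)))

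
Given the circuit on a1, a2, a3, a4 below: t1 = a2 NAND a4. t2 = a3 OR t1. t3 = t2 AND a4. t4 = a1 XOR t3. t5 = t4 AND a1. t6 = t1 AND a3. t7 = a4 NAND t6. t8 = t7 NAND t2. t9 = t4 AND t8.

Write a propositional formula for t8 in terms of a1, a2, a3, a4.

t1 = a2 NAND a4
t2 = a3 OR t1 = a3 OR (a2 NAND a4)
t6 = t1 AND a3 = (a2 NAND a4) AND a3
t7 = a4 NAND t6 = a4 NAND ((a2 NAND a4) AND a3)
t8 = t7 NAND t2 = (a4 NAND ((a2 NAND a4) AND a3)) NAND (a3 OR (a2 NAND a4))

(a4 NAND ((a2 NAND a4) AND a3)) NAND (a3 OR (a2 NAND a4))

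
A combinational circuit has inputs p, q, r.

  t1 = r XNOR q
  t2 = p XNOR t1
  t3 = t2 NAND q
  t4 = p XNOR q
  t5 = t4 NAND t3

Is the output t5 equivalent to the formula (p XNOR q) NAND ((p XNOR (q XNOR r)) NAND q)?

Yes

t1 = r XNOR q
t2 = p XNOR t1 = p XNOR (r XNOR q)
t3 = t2 NAND q = (p XNOR (r XNOR q)) NAND q
t4 = p XNOR q
t5 = t4 NAND t3 = (p XNOR q) NAND ((p XNOR (r XNOR q)) NAND q)
At p=0, q=0, r=0: circuit gives 0, formula gives 0.
At p=0, q=1, r=0: circuit gives 1, formula gives 1.
Agrees on all 8 inputs.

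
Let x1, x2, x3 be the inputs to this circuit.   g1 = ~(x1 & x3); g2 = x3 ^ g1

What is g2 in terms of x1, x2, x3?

g1 = ~(x1 & x3)
g2 = x3 ^ g1 = x3 ^ (~(x1 & x3))

x3 ^ (~(x1 & x3))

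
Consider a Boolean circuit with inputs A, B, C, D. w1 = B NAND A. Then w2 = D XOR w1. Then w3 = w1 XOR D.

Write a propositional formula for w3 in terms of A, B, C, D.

(B NAND A) XOR D

w1 = B NAND A
w3 = w1 XOR D = (B NAND A) XOR D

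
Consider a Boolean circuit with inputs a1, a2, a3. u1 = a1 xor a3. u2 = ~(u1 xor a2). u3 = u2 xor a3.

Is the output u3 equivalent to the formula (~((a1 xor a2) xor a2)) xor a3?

u1 = a1 xor a3
u2 = ~(u1 xor a2) = ~((a1 xor a3) xor a2)
u3 = u2 xor a3 = (~((a1 xor a3) xor a2)) xor a3
At a1=0, a2=0, a3=1: circuit gives 1, formula gives 0.

No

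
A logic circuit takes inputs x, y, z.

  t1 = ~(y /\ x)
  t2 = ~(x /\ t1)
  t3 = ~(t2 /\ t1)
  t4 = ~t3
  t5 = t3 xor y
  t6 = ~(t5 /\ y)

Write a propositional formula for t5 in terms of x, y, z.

t1 = ~(y /\ x)
t2 = ~(x /\ t1) = ~(x /\ (~(y /\ x)))
t3 = ~(t2 /\ t1) = ~((~(x /\ (~(y /\ x)))) /\ (~(y /\ x)))
t5 = t3 xor y = (~((~(x /\ (~(y /\ x)))) /\ (~(y /\ x)))) xor y

(~((~(x /\ (~(y /\ x)))) /\ (~(y /\ x)))) xor y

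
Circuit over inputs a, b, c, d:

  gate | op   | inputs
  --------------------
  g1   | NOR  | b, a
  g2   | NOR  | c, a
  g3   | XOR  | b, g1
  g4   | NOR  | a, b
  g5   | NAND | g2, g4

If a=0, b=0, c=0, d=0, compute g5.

0

g2 = 0 NOR 0 = 1
g4 = 0 NOR 0 = 1
g5 = 1 NAND 1 = 0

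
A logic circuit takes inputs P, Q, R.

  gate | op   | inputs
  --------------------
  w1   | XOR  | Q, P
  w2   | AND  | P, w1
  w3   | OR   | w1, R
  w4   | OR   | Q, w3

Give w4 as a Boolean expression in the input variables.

w1 = Q XOR P
w3 = w1 OR R = (Q XOR P) OR R
w4 = Q OR w3 = Q OR ((Q XOR P) OR R)

Q OR ((Q XOR P) OR R)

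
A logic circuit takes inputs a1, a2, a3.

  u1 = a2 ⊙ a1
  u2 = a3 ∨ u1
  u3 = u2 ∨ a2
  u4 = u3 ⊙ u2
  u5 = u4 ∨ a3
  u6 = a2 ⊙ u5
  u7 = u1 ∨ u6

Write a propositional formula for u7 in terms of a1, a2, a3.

(a2 ⊙ a1) ∨ (a2 ⊙ ((((a3 ∨ (a2 ⊙ a1)) ∨ a2) ⊙ (a3 ∨ (a2 ⊙ a1))) ∨ a3))

u1 = a2 ⊙ a1
u2 = a3 ∨ u1 = a3 ∨ (a2 ⊙ a1)
u3 = u2 ∨ a2 = (a3 ∨ (a2 ⊙ a1)) ∨ a2
u4 = u3 ⊙ u2 = ((a3 ∨ (a2 ⊙ a1)) ∨ a2) ⊙ (a3 ∨ (a2 ⊙ a1))
u5 = u4 ∨ a3 = (((a3 ∨ (a2 ⊙ a1)) ∨ a2) ⊙ (a3 ∨ (a2 ⊙ a1))) ∨ a3
u6 = a2 ⊙ u5 = a2 ⊙ ((((a3 ∨ (a2 ⊙ a1)) ∨ a2) ⊙ (a3 ∨ (a2 ⊙ a1))) ∨ a3)
u7 = u1 ∨ u6 = (a2 ⊙ a1) ∨ (a2 ⊙ ((((a3 ∨ (a2 ⊙ a1)) ∨ a2) ⊙ (a3 ∨ (a2 ⊙ a1))) ∨ a3))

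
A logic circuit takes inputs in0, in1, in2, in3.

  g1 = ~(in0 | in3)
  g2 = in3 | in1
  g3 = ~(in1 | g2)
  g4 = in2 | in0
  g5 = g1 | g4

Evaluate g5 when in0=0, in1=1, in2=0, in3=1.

g1 = ~(0 | 1) = 0
g4 = 0 | 0 = 0
g5 = 0 | 0 = 0

0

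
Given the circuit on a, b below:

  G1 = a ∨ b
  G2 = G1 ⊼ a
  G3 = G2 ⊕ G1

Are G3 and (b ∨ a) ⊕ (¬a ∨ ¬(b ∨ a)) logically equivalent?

Yes

G1 = a ∨ b
G2 = G1 ⊼ a = (a ∨ b) ⊼ a
G3 = G2 ⊕ G1 = ((a ∨ b) ⊼ a) ⊕ (a ∨ b)
At a=0, b=1: circuit gives 0, formula gives 0.
At a=0, b=0: circuit gives 1, formula gives 1.
Agrees on all 4 inputs.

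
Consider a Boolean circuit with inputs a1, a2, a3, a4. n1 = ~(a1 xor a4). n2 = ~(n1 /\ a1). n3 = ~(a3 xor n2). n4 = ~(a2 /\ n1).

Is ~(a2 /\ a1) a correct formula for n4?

No

n1 = ~(a1 xor a4)
n4 = ~(a2 /\ n1) = ~(a2 /\ (~(a1 xor a4)))
At a1=0, a2=1, a3=0, a4=0: circuit gives 0, formula gives 1.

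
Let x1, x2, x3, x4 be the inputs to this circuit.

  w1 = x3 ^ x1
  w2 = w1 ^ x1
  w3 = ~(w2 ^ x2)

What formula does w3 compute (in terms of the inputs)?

~(((x3 ^ x1) ^ x1) ^ x2)

w1 = x3 ^ x1
w2 = w1 ^ x1 = (x3 ^ x1) ^ x1
w3 = ~(w2 ^ x2) = ~(((x3 ^ x1) ^ x1) ^ x2)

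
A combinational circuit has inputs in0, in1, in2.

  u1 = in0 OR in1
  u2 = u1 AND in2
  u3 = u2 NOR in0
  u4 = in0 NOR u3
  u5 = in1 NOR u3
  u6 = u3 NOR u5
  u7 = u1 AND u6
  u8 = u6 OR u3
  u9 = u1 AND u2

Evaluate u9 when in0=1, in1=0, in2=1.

u1 = 1 OR 0 = 1
u2 = 1 AND 1 = 1
u9 = 1 AND 1 = 1

1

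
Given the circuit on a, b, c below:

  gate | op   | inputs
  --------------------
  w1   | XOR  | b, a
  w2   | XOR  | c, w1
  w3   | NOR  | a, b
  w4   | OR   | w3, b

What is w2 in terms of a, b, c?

w1 = b XOR a
w2 = c XOR w1 = c XOR (b XOR a)

c XOR (b XOR a)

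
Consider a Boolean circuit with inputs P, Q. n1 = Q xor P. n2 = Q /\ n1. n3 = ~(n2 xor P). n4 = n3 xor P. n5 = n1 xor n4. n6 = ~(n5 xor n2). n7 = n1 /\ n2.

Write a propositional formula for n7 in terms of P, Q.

n1 = Q xor P
n2 = Q /\ n1 = Q /\ (Q xor P)
n7 = n1 /\ n2 = (Q xor P) /\ (Q /\ (Q xor P))

(Q xor P) /\ (Q /\ (Q xor P))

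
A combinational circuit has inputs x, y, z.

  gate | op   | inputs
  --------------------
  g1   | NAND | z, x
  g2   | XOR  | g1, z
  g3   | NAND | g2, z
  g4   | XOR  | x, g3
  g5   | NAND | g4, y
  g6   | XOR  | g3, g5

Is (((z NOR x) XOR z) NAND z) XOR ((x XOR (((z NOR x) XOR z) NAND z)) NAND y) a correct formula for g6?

g1 = z NAND x
g2 = g1 XOR z = (z NAND x) XOR z
g3 = g2 NAND z = ((z NAND x) XOR z) NAND z
g4 = x XOR g3 = x XOR (((z NAND x) XOR z) NAND z)
g5 = g4 NAND y = (x XOR (((z NAND x) XOR z) NAND z)) NAND y
g6 = g3 XOR g5 = (((z NAND x) XOR z) NAND z) XOR ((x XOR (((z NAND x) XOR z) NAND z)) NAND y)
At x=0, y=0, z=1: circuit gives 0, formula gives 1.

No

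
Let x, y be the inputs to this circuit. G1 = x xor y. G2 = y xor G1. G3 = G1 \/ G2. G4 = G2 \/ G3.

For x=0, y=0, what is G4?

0

G1 = 0 xor 0 = 0
G2 = 0 xor 0 = 0
G3 = 0 \/ 0 = 0
G4 = 0 \/ 0 = 0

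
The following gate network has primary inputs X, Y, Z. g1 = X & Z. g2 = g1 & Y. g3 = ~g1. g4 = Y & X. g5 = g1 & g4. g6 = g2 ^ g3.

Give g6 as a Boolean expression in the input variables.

((X & Z) & Y) ^ ~(X & Z)

g1 = X & Z
g2 = g1 & Y = (X & Z) & Y
g3 = ~g1 = ~(X & Z)
g6 = g2 ^ g3 = ((X & Z) & Y) ^ ~(X & Z)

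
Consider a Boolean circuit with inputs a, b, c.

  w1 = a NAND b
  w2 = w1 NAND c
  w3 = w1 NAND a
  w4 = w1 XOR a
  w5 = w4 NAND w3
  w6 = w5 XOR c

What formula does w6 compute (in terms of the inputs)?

(((a NAND b) XOR a) NAND ((a NAND b) NAND a)) XOR c

w1 = a NAND b
w3 = w1 NAND a = (a NAND b) NAND a
w4 = w1 XOR a = (a NAND b) XOR a
w5 = w4 NAND w3 = ((a NAND b) XOR a) NAND ((a NAND b) NAND a)
w6 = w5 XOR c = (((a NAND b) XOR a) NAND ((a NAND b) NAND a)) XOR c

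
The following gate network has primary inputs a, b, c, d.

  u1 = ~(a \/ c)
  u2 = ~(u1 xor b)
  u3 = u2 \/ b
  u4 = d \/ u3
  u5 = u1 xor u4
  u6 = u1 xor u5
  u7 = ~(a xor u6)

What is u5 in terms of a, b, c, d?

(~(a \/ c)) xor (d \/ ((~((~(a \/ c)) xor b)) \/ b))

u1 = ~(a \/ c)
u2 = ~(u1 xor b) = ~((~(a \/ c)) xor b)
u3 = u2 \/ b = (~((~(a \/ c)) xor b)) \/ b
u4 = d \/ u3 = d \/ ((~((~(a \/ c)) xor b)) \/ b)
u5 = u1 xor u4 = (~(a \/ c)) xor (d \/ ((~((~(a \/ c)) xor b)) \/ b))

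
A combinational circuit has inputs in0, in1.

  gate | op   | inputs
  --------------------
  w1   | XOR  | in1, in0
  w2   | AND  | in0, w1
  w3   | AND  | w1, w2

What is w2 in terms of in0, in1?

w1 = in1 XOR in0
w2 = in0 AND w1 = in0 AND (in1 XOR in0)

in0 AND (in1 XOR in0)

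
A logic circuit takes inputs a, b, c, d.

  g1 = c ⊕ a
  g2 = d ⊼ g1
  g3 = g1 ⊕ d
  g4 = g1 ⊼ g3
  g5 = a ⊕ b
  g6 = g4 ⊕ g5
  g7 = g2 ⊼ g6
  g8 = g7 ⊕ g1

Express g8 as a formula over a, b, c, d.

g1 = c ⊕ a
g2 = d ⊼ g1 = d ⊼ (c ⊕ a)
g3 = g1 ⊕ d = (c ⊕ a) ⊕ d
g4 = g1 ⊼ g3 = (c ⊕ a) ⊼ ((c ⊕ a) ⊕ d)
g5 = a ⊕ b
g6 = g4 ⊕ g5 = ((c ⊕ a) ⊼ ((c ⊕ a) ⊕ d)) ⊕ (a ⊕ b)
g7 = g2 ⊼ g6 = (d ⊼ (c ⊕ a)) ⊼ (((c ⊕ a) ⊼ ((c ⊕ a) ⊕ d)) ⊕ (a ⊕ b))
g8 = g7 ⊕ g1 = ((d ⊼ (c ⊕ a)) ⊼ (((c ⊕ a) ⊼ ((c ⊕ a) ⊕ d)) ⊕ (a ⊕ b))) ⊕ (c ⊕ a)

((d ⊼ (c ⊕ a)) ⊼ (((c ⊕ a) ⊼ ((c ⊕ a) ⊕ d)) ⊕ (a ⊕ b))) ⊕ (c ⊕ a)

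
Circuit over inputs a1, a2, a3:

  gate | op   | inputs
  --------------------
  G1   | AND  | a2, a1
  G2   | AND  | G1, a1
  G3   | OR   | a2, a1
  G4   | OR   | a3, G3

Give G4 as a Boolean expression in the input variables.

G3 = a2 OR a1
G4 = a3 OR G3 = a3 OR (a2 OR a1)

a3 OR (a2 OR a1)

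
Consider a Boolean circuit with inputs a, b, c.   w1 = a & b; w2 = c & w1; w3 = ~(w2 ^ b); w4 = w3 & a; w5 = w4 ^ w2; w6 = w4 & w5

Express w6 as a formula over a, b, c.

w1 = a & b
w2 = c & w1 = c & (a & b)
w3 = ~(w2 ^ b) = ~((c & (a & b)) ^ b)
w4 = w3 & a = (~((c & (a & b)) ^ b)) & a
w5 = w4 ^ w2 = ((~((c & (a & b)) ^ b)) & a) ^ (c & (a & b))
w6 = w4 & w5 = ((~((c & (a & b)) ^ b)) & a) & (((~((c & (a & b)) ^ b)) & a) ^ (c & (a & b)))

((~((c & (a & b)) ^ b)) & a) & (((~((c & (a & b)) ^ b)) & a) ^ (c & (a & b)))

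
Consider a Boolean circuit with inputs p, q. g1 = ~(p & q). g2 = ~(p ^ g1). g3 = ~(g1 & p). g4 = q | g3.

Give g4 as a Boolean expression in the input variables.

q | (~((~(p & q)) & p))

g1 = ~(p & q)
g3 = ~(g1 & p) = ~((~(p & q)) & p)
g4 = q | g3 = q | (~((~(p & q)) & p))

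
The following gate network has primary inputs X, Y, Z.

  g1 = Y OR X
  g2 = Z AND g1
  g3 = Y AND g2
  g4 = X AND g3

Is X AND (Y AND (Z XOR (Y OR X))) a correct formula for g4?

No

g1 = Y OR X
g2 = Z AND g1 = Z AND (Y OR X)
g3 = Y AND g2 = Y AND (Z AND (Y OR X))
g4 = X AND g3 = X AND (Y AND (Z AND (Y OR X)))
At X=1, Y=1, Z=0: circuit gives 0, formula gives 1.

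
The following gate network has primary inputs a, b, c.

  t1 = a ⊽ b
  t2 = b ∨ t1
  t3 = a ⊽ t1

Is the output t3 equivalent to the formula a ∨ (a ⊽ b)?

No

t1 = a ⊽ b
t3 = a ⊽ t1 = a ⊽ (a ⊽ b)
At a=0, b=0, c=0: circuit gives 0, formula gives 1.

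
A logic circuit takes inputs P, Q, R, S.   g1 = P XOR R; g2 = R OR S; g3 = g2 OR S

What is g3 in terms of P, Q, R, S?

g2 = R OR S
g3 = g2 OR S = (R OR S) OR S

(R OR S) OR S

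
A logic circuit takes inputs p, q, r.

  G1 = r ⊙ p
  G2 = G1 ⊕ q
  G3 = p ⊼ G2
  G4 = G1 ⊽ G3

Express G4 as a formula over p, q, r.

(r ⊙ p) ⊽ (p ⊼ ((r ⊙ p) ⊕ q))

G1 = r ⊙ p
G2 = G1 ⊕ q = (r ⊙ p) ⊕ q
G3 = p ⊼ G2 = p ⊼ ((r ⊙ p) ⊕ q)
G4 = G1 ⊽ G3 = (r ⊙ p) ⊽ (p ⊼ ((r ⊙ p) ⊕ q))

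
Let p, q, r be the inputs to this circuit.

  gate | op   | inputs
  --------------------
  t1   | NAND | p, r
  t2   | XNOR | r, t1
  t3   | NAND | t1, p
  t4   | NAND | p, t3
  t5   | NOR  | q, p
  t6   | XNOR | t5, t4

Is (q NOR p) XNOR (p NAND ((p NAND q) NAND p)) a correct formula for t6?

No

t1 = p NAND r
t3 = t1 NAND p = (p NAND r) NAND p
t4 = p NAND t3 = p NAND ((p NAND r) NAND p)
t5 = q NOR p
t6 = t5 XNOR t4 = (q NOR p) XNOR (p NAND ((p NAND r) NAND p))
At p=1, q=0, r=1: circuit gives 1, formula gives 0.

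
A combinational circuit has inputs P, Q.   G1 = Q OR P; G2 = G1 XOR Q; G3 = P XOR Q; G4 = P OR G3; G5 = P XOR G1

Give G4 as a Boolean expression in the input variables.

G3 = P XOR Q
G4 = P OR G3 = P OR (P XOR Q)

P OR (P XOR Q)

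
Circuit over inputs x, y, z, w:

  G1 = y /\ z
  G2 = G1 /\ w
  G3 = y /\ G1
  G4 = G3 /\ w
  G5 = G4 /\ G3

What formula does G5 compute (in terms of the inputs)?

G1 = y /\ z
G3 = y /\ G1 = y /\ (y /\ z)
G4 = G3 /\ w = (y /\ (y /\ z)) /\ w
G5 = G4 /\ G3 = ((y /\ (y /\ z)) /\ w) /\ (y /\ (y /\ z))

((y /\ (y /\ z)) /\ w) /\ (y /\ (y /\ z))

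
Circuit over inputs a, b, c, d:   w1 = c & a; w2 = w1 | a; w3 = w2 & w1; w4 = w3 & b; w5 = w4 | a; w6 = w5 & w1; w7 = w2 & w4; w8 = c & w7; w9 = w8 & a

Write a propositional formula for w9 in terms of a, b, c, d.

(c & (((c & a) | a) & ((((c & a) | a) & (c & a)) & b))) & a

w1 = c & a
w2 = w1 | a = (c & a) | a
w3 = w2 & w1 = ((c & a) | a) & (c & a)
w4 = w3 & b = (((c & a) | a) & (c & a)) & b
w7 = w2 & w4 = ((c & a) | a) & ((((c & a) | a) & (c & a)) & b)
w8 = c & w7 = c & (((c & a) | a) & ((((c & a) | a) & (c & a)) & b))
w9 = w8 & a = (c & (((c & a) | a) & ((((c & a) | a) & (c & a)) & b))) & a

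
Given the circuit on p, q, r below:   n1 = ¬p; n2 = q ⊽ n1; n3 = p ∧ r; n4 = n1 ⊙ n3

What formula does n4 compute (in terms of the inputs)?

¬p ⊙ (p ∧ r)

n1 = ¬p
n3 = p ∧ r
n4 = n1 ⊙ n3 = ¬p ⊙ (p ∧ r)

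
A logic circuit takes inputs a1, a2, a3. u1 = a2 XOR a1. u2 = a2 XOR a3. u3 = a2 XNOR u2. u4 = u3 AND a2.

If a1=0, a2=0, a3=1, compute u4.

0

u2 = 0 XOR 1 = 1
u3 = 0 XNOR 1 = 0
u4 = 0 AND 0 = 0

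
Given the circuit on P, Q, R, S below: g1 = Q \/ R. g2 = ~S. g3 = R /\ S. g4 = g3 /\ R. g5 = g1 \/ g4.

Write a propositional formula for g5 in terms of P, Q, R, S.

(Q \/ R) \/ ((R /\ S) /\ R)

g1 = Q \/ R
g3 = R /\ S
g4 = g3 /\ R = (R /\ S) /\ R
g5 = g1 \/ g4 = (Q \/ R) \/ ((R /\ S) /\ R)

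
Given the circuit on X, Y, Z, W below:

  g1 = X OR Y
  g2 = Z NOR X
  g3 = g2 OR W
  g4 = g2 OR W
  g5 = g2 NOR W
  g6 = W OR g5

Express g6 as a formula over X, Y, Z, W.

W OR ((Z NOR X) NOR W)

g2 = Z NOR X
g5 = g2 NOR W = (Z NOR X) NOR W
g6 = W OR g5 = W OR ((Z NOR X) NOR W)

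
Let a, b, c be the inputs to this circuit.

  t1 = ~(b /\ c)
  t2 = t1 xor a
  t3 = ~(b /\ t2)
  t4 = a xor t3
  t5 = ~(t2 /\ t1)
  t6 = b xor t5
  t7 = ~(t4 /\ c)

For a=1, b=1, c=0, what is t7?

1

t1 = ~(1 /\ 0) = 1
t2 = 1 xor 1 = 0
t3 = ~(1 /\ 0) = 1
t4 = 1 xor 1 = 0
t7 = ~(0 /\ 0) = 1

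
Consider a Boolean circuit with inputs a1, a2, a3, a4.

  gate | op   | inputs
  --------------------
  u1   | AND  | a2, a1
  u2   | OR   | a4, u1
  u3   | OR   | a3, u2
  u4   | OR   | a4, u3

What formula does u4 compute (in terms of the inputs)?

a4 OR (a3 OR (a4 OR (a2 AND a1)))

u1 = a2 AND a1
u2 = a4 OR u1 = a4 OR (a2 AND a1)
u3 = a3 OR u2 = a3 OR (a4 OR (a2 AND a1))
u4 = a4 OR u3 = a4 OR (a3 OR (a4 OR (a2 AND a1)))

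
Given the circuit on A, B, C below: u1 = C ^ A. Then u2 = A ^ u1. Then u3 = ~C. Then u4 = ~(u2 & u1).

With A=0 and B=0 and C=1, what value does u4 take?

u1 = 1 ^ 0 = 1
u2 = 0 ^ 1 = 1
u4 = ~(1 & 1) = 0

0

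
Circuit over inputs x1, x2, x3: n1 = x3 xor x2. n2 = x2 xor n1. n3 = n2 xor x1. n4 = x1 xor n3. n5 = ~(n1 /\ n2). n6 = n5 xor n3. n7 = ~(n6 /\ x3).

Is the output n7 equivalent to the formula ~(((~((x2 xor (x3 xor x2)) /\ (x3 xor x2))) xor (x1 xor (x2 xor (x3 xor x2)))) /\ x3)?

n1 = x3 xor x2
n2 = x2 xor n1 = x2 xor (x3 xor x2)
n3 = n2 xor x1 = (x2 xor (x3 xor x2)) xor x1
n5 = ~(n1 /\ n2) = ~((x3 xor x2) /\ (x2 xor (x3 xor x2)))
n6 = n5 xor n3 = (~((x3 xor x2) /\ (x2 xor (x3 xor x2)))) xor ((x2 xor (x3 xor x2)) xor x1)
n7 = ~(n6 /\ x3) = ~(((~((x3 xor x2) /\ (x2 xor (x3 xor x2)))) xor ((x2 xor (x3 xor x2)) xor x1)) /\ x3)
At x1=0, x2=0, x3=1: circuit gives 0, formula gives 0.
At x1=0, x2=0, x3=0: circuit gives 1, formula gives 1.
Agrees on all 8 inputs.

Yes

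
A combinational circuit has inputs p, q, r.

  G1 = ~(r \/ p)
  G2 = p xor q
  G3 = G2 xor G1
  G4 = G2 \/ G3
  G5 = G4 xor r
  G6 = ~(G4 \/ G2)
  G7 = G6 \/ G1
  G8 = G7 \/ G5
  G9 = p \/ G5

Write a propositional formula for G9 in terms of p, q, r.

p \/ (((p xor q) \/ ((p xor q) xor (~(r \/ p)))) xor r)

G1 = ~(r \/ p)
G2 = p xor q
G3 = G2 xor G1 = (p xor q) xor (~(r \/ p))
G4 = G2 \/ G3 = (p xor q) \/ ((p xor q) xor (~(r \/ p)))
G5 = G4 xor r = ((p xor q) \/ ((p xor q) xor (~(r \/ p)))) xor r
G9 = p \/ G5 = p \/ (((p xor q) \/ ((p xor q) xor (~(r \/ p)))) xor r)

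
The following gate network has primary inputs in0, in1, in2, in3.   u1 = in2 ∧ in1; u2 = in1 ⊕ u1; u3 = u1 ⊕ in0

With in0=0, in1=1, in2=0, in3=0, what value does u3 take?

0

u1 = 0 ∧ 1 = 0
u3 = 0 ⊕ 0 = 0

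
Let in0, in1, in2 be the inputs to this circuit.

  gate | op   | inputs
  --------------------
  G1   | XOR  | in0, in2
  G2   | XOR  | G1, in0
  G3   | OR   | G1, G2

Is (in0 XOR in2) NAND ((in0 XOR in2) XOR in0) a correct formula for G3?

No

G1 = in0 XOR in2
G2 = G1 XOR in0 = (in0 XOR in2) XOR in0
G3 = G1 OR G2 = (in0 XOR in2) OR ((in0 XOR in2) XOR in0)
At in0=0, in1=0, in2=0: circuit gives 0, formula gives 1.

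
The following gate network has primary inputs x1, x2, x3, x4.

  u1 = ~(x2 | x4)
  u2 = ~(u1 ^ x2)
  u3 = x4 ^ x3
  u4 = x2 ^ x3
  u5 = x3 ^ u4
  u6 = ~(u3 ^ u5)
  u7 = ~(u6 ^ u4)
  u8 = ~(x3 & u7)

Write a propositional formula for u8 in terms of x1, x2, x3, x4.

~(x3 & (~((~((x4 ^ x3) ^ (x3 ^ (x2 ^ x3)))) ^ (x2 ^ x3))))

u3 = x4 ^ x3
u4 = x2 ^ x3
u5 = x3 ^ u4 = x3 ^ (x2 ^ x3)
u6 = ~(u3 ^ u5) = ~((x4 ^ x3) ^ (x3 ^ (x2 ^ x3)))
u7 = ~(u6 ^ u4) = ~((~((x4 ^ x3) ^ (x3 ^ (x2 ^ x3)))) ^ (x2 ^ x3))
u8 = ~(x3 & u7) = ~(x3 & (~((~((x4 ^ x3) ^ (x3 ^ (x2 ^ x3)))) ^ (x2 ^ x3))))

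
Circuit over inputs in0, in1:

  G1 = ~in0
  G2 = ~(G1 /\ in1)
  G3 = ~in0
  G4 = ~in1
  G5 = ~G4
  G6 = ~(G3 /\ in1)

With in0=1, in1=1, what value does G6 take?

1

G3 = ~1 = 0
G6 = ~(0 /\ 1) = 1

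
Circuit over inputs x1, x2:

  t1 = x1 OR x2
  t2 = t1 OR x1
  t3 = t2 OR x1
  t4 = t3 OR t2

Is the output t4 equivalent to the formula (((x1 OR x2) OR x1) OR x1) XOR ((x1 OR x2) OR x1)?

No

t1 = x1 OR x2
t2 = t1 OR x1 = (x1 OR x2) OR x1
t3 = t2 OR x1 = ((x1 OR x2) OR x1) OR x1
t4 = t3 OR t2 = (((x1 OR x2) OR x1) OR x1) OR ((x1 OR x2) OR x1)
At x1=0, x2=1: circuit gives 1, formula gives 0.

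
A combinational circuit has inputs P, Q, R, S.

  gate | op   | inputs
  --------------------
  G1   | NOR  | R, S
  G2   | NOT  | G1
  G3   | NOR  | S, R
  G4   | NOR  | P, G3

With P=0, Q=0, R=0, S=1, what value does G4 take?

G3 = 1 NOR 0 = 0
G4 = 0 NOR 0 = 1

1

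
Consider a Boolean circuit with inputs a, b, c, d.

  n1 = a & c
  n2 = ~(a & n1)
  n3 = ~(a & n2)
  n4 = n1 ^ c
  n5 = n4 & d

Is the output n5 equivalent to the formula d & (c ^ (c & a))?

n1 = a & c
n4 = n1 ^ c = (a & c) ^ c
n5 = n4 & d = ((a & c) ^ c) & d
At a=0, b=0, c=0, d=0: circuit gives 0, formula gives 0.
At a=0, b=0, c=1, d=1: circuit gives 1, formula gives 1.
Agrees on all 16 inputs.

Yes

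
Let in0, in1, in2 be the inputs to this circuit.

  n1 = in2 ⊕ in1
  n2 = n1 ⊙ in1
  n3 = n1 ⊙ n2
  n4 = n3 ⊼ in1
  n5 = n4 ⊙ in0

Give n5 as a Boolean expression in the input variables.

(((in2 ⊕ in1) ⊙ ((in2 ⊕ in1) ⊙ in1)) ⊼ in1) ⊙ in0

n1 = in2 ⊕ in1
n2 = n1 ⊙ in1 = (in2 ⊕ in1) ⊙ in1
n3 = n1 ⊙ n2 = (in2 ⊕ in1) ⊙ ((in2 ⊕ in1) ⊙ in1)
n4 = n3 ⊼ in1 = ((in2 ⊕ in1) ⊙ ((in2 ⊕ in1) ⊙ in1)) ⊼ in1
n5 = n4 ⊙ in0 = (((in2 ⊕ in1) ⊙ ((in2 ⊕ in1) ⊙ in1)) ⊼ in1) ⊙ in0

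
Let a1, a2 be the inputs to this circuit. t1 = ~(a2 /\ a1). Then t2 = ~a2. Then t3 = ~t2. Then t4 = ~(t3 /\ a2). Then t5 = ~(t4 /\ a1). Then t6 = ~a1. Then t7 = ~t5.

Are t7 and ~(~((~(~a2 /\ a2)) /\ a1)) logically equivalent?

t2 = ~a2
t3 = ~t2 = ~~a2
t4 = ~(t3 /\ a2) = ~(~~a2 /\ a2)
t5 = ~(t4 /\ a1) = ~((~(~~a2 /\ a2)) /\ a1)
t7 = ~t5 = ~(~((~(~~a2 /\ a2)) /\ a1))
At a1=1, a2=1: circuit gives 0, formula gives 1.

No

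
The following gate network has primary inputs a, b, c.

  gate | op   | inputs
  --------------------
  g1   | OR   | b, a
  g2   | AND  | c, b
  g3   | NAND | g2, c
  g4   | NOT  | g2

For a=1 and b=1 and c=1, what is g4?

g2 = 1 AND 1 = 1
g4 = NOT 1 = 0

0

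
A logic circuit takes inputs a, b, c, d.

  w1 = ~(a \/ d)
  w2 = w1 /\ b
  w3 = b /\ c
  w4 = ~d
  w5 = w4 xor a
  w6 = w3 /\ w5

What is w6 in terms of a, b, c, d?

(b /\ c) /\ (~d xor a)

w3 = b /\ c
w4 = ~d
w5 = w4 xor a = ~d xor a
w6 = w3 /\ w5 = (b /\ c) /\ (~d xor a)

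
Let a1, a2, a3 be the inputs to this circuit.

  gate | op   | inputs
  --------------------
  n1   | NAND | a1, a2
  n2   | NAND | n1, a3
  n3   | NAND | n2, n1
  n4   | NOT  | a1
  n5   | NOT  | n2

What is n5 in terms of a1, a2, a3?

n1 = a1 NAND a2
n2 = n1 NAND a3 = (a1 NAND a2) NAND a3
n5 = NOT n2 = NOT ((a1 NAND a2) NAND a3)

NOT ((a1 NAND a2) NAND a3)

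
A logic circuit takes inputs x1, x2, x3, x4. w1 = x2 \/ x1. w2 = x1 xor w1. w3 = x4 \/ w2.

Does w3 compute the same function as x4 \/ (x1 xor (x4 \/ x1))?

w1 = x2 \/ x1
w2 = x1 xor w1 = x1 xor (x2 \/ x1)
w3 = x4 \/ w2 = x4 \/ (x1 xor (x2 \/ x1))
At x1=0, x2=1, x3=0, x4=0: circuit gives 1, formula gives 0.

No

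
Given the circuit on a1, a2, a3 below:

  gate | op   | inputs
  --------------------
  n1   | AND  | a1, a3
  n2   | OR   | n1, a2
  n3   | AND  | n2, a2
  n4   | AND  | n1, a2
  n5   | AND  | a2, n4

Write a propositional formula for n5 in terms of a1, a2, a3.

n1 = a1 AND a3
n4 = n1 AND a2 = (a1 AND a3) AND a2
n5 = a2 AND n4 = a2 AND ((a1 AND a3) AND a2)

a2 AND ((a1 AND a3) AND a2)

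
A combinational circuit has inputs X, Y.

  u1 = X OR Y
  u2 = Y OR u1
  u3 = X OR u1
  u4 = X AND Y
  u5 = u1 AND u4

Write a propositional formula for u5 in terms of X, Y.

(X OR Y) AND (X AND Y)

u1 = X OR Y
u4 = X AND Y
u5 = u1 AND u4 = (X OR Y) AND (X AND Y)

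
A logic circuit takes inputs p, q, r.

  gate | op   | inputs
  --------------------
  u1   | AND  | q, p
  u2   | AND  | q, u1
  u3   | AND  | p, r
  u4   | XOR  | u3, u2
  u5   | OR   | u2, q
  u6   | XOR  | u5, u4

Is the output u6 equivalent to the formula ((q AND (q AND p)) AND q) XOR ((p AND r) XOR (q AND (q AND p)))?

No

u1 = q AND p
u2 = q AND u1 = q AND (q AND p)
u3 = p AND r
u4 = u3 XOR u2 = (p AND r) XOR (q AND (q AND p))
u5 = u2 OR q = (q AND (q AND p)) OR q
u6 = u5 XOR u4 = ((q AND (q AND p)) OR q) XOR ((p AND r) XOR (q AND (q AND p)))
At p=0, q=1, r=0: circuit gives 1, formula gives 0.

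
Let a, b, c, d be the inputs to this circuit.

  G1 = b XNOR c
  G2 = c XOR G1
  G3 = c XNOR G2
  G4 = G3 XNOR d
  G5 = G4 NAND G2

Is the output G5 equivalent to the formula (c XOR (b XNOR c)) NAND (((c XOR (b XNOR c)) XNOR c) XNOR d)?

Yes

G1 = b XNOR c
G2 = c XOR G1 = c XOR (b XNOR c)
G3 = c XNOR G2 = c XNOR (c XOR (b XNOR c))
G4 = G3 XNOR d = (c XNOR (c XOR (b XNOR c))) XNOR d
G5 = G4 NAND G2 = ((c XNOR (c XOR (b XNOR c))) XNOR d) NAND (c XOR (b XNOR c))
At a=0, b=0, c=0, d=0: circuit gives 0, formula gives 0.
At a=0, b=0, c=0, d=1: circuit gives 1, formula gives 1.
Agrees on all 16 inputs.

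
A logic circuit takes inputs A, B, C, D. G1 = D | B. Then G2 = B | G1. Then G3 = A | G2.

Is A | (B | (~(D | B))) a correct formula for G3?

No

G1 = D | B
G2 = B | G1 = B | (D | B)
G3 = A | G2 = A | (B | (D | B))
At A=0, B=0, C=0, D=0: circuit gives 0, formula gives 1.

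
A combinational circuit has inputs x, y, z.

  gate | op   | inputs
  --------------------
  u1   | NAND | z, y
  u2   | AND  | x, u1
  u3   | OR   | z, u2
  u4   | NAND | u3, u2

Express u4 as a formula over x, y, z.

u1 = z NAND y
u2 = x AND u1 = x AND (z NAND y)
u3 = z OR u2 = z OR (x AND (z NAND y))
u4 = u3 NAND u2 = (z OR (x AND (z NAND y))) NAND (x AND (z NAND y))

(z OR (x AND (z NAND y))) NAND (x AND (z NAND y))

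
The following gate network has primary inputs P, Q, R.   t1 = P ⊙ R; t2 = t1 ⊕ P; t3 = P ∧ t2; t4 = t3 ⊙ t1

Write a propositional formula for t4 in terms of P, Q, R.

t1 = P ⊙ R
t2 = t1 ⊕ P = (P ⊙ R) ⊕ P
t3 = P ∧ t2 = P ∧ ((P ⊙ R) ⊕ P)
t4 = t3 ⊙ t1 = (P ∧ ((P ⊙ R) ⊕ P)) ⊙ (P ⊙ R)

(P ∧ ((P ⊙ R) ⊕ P)) ⊙ (P ⊙ R)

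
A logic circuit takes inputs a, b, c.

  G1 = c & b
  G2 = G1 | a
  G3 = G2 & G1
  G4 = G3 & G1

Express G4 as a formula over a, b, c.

G1 = c & b
G2 = G1 | a = (c & b) | a
G3 = G2 & G1 = ((c & b) | a) & (c & b)
G4 = G3 & G1 = (((c & b) | a) & (c & b)) & (c & b)

(((c & b) | a) & (c & b)) & (c & b)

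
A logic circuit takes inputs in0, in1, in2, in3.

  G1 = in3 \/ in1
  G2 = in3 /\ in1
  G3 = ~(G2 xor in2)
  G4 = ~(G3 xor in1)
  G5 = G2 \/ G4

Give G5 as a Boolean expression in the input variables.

(in3 /\ in1) \/ (~((~((in3 /\ in1) xor in2)) xor in1))

G2 = in3 /\ in1
G3 = ~(G2 xor in2) = ~((in3 /\ in1) xor in2)
G4 = ~(G3 xor in1) = ~((~((in3 /\ in1) xor in2)) xor in1)
G5 = G2 \/ G4 = (in3 /\ in1) \/ (~((~((in3 /\ in1) xor in2)) xor in1))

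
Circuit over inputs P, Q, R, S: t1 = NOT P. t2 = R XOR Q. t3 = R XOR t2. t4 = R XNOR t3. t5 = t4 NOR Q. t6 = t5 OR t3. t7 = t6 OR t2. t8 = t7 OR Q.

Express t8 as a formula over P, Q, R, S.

t2 = R XOR Q
t3 = R XOR t2 = R XOR (R XOR Q)
t4 = R XNOR t3 = R XNOR (R XOR (R XOR Q))
t5 = t4 NOR Q = (R XNOR (R XOR (R XOR Q))) NOR Q
t6 = t5 OR t3 = ((R XNOR (R XOR (R XOR Q))) NOR Q) OR (R XOR (R XOR Q))
t7 = t6 OR t2 = (((R XNOR (R XOR (R XOR Q))) NOR Q) OR (R XOR (R XOR Q))) OR (R XOR Q)
t8 = t7 OR Q = ((((R XNOR (R XOR (R XOR Q))) NOR Q) OR (R XOR (R XOR Q))) OR (R XOR Q)) OR Q

((((R XNOR (R XOR (R XOR Q))) NOR Q) OR (R XOR (R XOR Q))) OR (R XOR Q)) OR Q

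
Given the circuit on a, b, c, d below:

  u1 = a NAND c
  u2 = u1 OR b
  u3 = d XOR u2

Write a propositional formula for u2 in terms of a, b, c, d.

u1 = a NAND c
u2 = u1 OR b = (a NAND c) OR b

(a NAND c) OR b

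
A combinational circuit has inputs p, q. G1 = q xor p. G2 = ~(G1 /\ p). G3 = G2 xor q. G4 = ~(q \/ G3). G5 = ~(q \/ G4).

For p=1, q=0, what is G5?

G1 = 0 xor 1 = 1
G2 = ~(1 /\ 1) = 0
G3 = 0 xor 0 = 0
G4 = ~(0 \/ 0) = 1
G5 = ~(0 \/ 1) = 0

0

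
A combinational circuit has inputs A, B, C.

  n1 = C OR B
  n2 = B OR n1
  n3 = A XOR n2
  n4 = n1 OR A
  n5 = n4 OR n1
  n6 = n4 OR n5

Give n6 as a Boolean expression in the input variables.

n1 = C OR B
n4 = n1 OR A = (C OR B) OR A
n5 = n4 OR n1 = ((C OR B) OR A) OR (C OR B)
n6 = n4 OR n5 = ((C OR B) OR A) OR (((C OR B) OR A) OR (C OR B))

((C OR B) OR A) OR (((C OR B) OR A) OR (C OR B))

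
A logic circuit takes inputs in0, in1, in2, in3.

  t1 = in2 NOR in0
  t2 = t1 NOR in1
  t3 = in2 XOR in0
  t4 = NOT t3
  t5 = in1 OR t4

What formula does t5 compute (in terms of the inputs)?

in1 OR NOT (in2 XOR in0)

t3 = in2 XOR in0
t4 = NOT t3 = NOT (in2 XOR in0)
t5 = in1 OR t4 = in1 OR NOT (in2 XOR in0)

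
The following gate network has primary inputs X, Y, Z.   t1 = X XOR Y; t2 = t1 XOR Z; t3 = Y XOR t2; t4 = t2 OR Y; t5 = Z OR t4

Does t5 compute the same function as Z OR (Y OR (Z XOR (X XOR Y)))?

t1 = X XOR Y
t2 = t1 XOR Z = (X XOR Y) XOR Z
t4 = t2 OR Y = ((X XOR Y) XOR Z) OR Y
t5 = Z OR t4 = Z OR (((X XOR Y) XOR Z) OR Y)
At X=0, Y=0, Z=0: circuit gives 0, formula gives 0.
At X=0, Y=0, Z=1: circuit gives 1, formula gives 1.
Agrees on all 8 inputs.

Yes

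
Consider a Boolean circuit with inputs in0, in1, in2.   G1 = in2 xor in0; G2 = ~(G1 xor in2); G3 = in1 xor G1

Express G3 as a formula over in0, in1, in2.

in1 xor (in2 xor in0)

G1 = in2 xor in0
G3 = in1 xor G1 = in1 xor (in2 xor in0)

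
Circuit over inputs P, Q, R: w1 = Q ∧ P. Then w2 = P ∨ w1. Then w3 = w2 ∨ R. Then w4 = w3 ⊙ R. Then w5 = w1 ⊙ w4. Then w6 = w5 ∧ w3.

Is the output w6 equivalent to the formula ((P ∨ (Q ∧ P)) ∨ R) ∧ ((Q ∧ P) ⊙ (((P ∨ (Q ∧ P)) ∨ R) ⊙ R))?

w1 = Q ∧ P
w2 = P ∨ w1 = P ∨ (Q ∧ P)
w3 = w2 ∨ R = (P ∨ (Q ∧ P)) ∨ R
w4 = w3 ⊙ R = ((P ∨ (Q ∧ P)) ∨ R) ⊙ R
w5 = w1 ⊙ w4 = (Q ∧ P) ⊙ (((P ∨ (Q ∧ P)) ∨ R) ⊙ R)
w6 = w5 ∧ w3 = ((Q ∧ P) ⊙ (((P ∨ (Q ∧ P)) ∨ R) ⊙ R)) ∧ ((P ∨ (Q ∧ P)) ∨ R)
At P=0, Q=0, R=0: circuit gives 0, formula gives 0.
At P=1, Q=0, R=0: circuit gives 1, formula gives 1.
Agrees on all 8 inputs.

Yes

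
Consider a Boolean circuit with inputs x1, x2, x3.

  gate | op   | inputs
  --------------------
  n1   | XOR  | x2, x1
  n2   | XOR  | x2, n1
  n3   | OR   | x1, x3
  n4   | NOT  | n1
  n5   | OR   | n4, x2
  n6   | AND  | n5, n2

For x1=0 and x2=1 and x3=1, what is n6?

n1 = 1 XOR 0 = 1
n2 = 1 XOR 1 = 0
n4 = NOT 1 = 0
n5 = 0 OR 1 = 1
n6 = 1 AND 0 = 0

0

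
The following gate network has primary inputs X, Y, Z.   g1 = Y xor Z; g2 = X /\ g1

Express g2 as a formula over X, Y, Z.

g1 = Y xor Z
g2 = X /\ g1 = X /\ (Y xor Z)

X /\ (Y xor Z)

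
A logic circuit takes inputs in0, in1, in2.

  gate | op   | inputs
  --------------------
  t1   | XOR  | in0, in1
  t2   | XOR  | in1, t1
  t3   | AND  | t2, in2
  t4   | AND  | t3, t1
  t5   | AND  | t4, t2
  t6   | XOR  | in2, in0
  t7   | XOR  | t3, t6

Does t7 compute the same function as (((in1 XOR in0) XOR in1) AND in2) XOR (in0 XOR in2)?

Yes

t1 = in0 XOR in1
t2 = in1 XOR t1 = in1 XOR (in0 XOR in1)
t3 = t2 AND in2 = (in1 XOR (in0 XOR in1)) AND in2
t6 = in2 XOR in0
t7 = t3 XOR t6 = ((in1 XOR (in0 XOR in1)) AND in2) XOR (in2 XOR in0)
At in0=0, in1=0, in2=0: circuit gives 0, formula gives 0.
At in0=0, in1=0, in2=1: circuit gives 1, formula gives 1.
Agrees on all 8 inputs.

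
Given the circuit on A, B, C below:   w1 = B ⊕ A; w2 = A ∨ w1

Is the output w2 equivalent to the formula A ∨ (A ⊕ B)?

Yes

w1 = B ⊕ A
w2 = A ∨ w1 = A ∨ (B ⊕ A)
At A=0, B=0, C=0: circuit gives 0, formula gives 0.
At A=0, B=1, C=0: circuit gives 1, formula gives 1.
Agrees on all 8 inputs.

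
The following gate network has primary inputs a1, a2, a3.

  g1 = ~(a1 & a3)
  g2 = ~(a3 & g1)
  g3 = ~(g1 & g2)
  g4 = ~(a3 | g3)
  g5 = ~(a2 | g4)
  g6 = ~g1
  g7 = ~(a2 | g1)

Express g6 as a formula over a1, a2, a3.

g1 = ~(a1 & a3)
g6 = ~g1 = ~(~(a1 & a3))

~(~(a1 & a3))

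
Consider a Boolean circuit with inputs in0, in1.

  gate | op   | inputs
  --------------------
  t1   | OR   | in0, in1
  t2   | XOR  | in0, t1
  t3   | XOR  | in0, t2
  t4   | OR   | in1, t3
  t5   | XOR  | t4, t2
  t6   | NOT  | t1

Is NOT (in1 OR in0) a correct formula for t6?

t1 = in0 OR in1
t6 = NOT t1 = NOT (in0 OR in1)
At in0=0, in1=1: circuit gives 0, formula gives 0.
At in0=0, in1=0: circuit gives 1, formula gives 1.
Agrees on all 4 inputs.

Yes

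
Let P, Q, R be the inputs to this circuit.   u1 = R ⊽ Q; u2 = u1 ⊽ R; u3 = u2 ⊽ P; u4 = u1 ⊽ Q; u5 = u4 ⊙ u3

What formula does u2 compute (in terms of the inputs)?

(R ⊽ Q) ⊽ R

u1 = R ⊽ Q
u2 = u1 ⊽ R = (R ⊽ Q) ⊽ R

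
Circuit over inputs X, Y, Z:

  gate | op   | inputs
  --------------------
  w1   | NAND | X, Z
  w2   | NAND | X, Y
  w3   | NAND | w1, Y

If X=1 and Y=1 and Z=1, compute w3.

1

w1 = 1 NAND 1 = 0
w3 = 0 NAND 1 = 1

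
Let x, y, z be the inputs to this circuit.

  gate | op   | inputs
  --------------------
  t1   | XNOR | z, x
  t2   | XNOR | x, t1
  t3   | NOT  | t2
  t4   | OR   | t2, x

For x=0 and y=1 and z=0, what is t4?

t1 = 0 XNOR 0 = 1
t2 = 0 XNOR 1 = 0
t4 = 0 OR 0 = 0

0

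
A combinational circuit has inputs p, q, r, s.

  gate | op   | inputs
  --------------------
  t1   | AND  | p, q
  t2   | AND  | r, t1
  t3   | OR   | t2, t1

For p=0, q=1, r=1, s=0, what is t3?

t1 = 0 AND 1 = 0
t2 = 1 AND 0 = 0
t3 = 0 OR 0 = 0

0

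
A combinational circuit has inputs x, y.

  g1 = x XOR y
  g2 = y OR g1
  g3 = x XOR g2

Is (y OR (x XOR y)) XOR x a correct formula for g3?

g1 = x XOR y
g2 = y OR g1 = y OR (x XOR y)
g3 = x XOR g2 = x XOR (y OR (x XOR y))
At x=0, y=0: circuit gives 0, formula gives 0.
At x=0, y=1: circuit gives 1, formula gives 1.
Agrees on all 4 inputs.

Yes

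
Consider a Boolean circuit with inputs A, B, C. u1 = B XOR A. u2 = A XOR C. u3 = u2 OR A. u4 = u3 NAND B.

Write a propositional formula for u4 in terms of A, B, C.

((A XOR C) OR A) NAND B

u2 = A XOR C
u3 = u2 OR A = (A XOR C) OR A
u4 = u3 NAND B = ((A XOR C) OR A) NAND B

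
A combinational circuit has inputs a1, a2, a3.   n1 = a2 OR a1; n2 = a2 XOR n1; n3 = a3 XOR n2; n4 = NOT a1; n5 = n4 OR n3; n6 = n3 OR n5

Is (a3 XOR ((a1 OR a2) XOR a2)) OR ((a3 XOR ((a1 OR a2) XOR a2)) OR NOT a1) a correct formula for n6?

n1 = a2 OR a1
n2 = a2 XOR n1 = a2 XOR (a2 OR a1)
n3 = a3 XOR n2 = a3 XOR (a2 XOR (a2 OR a1))
n4 = NOT a1
n5 = n4 OR n3 = NOT a1 OR (a3 XOR (a2 XOR (a2 OR a1)))
n6 = n3 OR n5 = (a3 XOR (a2 XOR (a2 OR a1))) OR (NOT a1 OR (a3 XOR (a2 XOR (a2 OR a1))))
At a1=1, a2=0, a3=1: circuit gives 0, formula gives 0.
At a1=0, a2=0, a3=0: circuit gives 1, formula gives 1.
Agrees on all 8 inputs.

Yes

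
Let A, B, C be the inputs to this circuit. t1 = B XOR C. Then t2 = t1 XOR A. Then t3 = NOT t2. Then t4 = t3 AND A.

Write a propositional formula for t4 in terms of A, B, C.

t1 = B XOR C
t2 = t1 XOR A = (B XOR C) XOR A
t3 = NOT t2 = NOT ((B XOR C) XOR A)
t4 = t3 AND A = NOT ((B XOR C) XOR A) AND A

NOT ((B XOR C) XOR A) AND A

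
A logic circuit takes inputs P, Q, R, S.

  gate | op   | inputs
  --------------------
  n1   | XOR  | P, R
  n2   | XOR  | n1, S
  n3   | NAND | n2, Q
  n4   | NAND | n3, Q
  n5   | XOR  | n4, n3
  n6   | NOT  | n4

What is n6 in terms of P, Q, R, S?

NOT ((((P XOR R) XOR S) NAND Q) NAND Q)

n1 = P XOR R
n2 = n1 XOR S = (P XOR R) XOR S
n3 = n2 NAND Q = ((P XOR R) XOR S) NAND Q
n4 = n3 NAND Q = (((P XOR R) XOR S) NAND Q) NAND Q
n6 = NOT n4 = NOT ((((P XOR R) XOR S) NAND Q) NAND Q)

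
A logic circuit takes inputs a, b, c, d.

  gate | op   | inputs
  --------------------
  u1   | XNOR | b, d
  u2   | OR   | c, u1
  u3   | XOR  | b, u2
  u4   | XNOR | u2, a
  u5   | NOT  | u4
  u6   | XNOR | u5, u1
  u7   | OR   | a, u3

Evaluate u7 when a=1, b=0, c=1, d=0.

u1 = 0 XNOR 0 = 1
u2 = 1 OR 1 = 1
u3 = 0 XOR 1 = 1
u7 = 1 OR 1 = 1

1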